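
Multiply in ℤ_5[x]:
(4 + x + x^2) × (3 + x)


Expand and collect like terms; reduce coefficients mod 5:
x^0: 4·3 = 12 ≡ 2 (mod 5)
x^1: 4·1 + 1·3 = 7 ≡ 2 (mod 5)
x^2: 1·1 + 1·3 = 4 ≡ 4 (mod 5)
x^3: 1·1 = 1 ≡ 1 (mod 5)
Result: 2 + 2x + 4x^2 + x^3

f · g = 2 + 2x + 4x^2 + x^3


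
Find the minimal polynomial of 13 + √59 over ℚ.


Let α = 13 + √59. Then α - 13 = √59, so (α - 13)² = 59, giving α² - 26α + 110 = 0. Degree 2 and α ∉ ℚ, so this is the minimal polynomial.

Minimal polynomial: x² - 26x + 110


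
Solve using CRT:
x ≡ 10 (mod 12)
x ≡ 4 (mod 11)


m₁ = 12, m₂ = 11, gcd = 1, so CRT applies. M = m₁·m₂ = 132
Let M₁ = M/m₁ = 11, M₂ = M/m₂ = 12
Find y₁ ≡ M₁⁻¹ (mod m₁): 11⁻¹ ≡ 11 (mod 12)
Find y₂ ≡ M₂⁻¹ (mod m₂): 12⁻¹ ≡ 1 (mod 11)
x = a₁·M₁·y₁ + a₂·M₂·y₂ = 10·11·11 + 4·12·1 = 1258
Reduce mod 132: x ≡ 70
Check: 70 mod 12 = 10 ✓, 70 mod 11 = 4 ✓

x ≡ 70 (mod 132)


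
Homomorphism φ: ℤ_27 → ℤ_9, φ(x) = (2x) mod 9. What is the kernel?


Kernel = preimage of identity
ker(φ) = {x ∈ ℤ_27 : 2x ≡ 0 (mod 9)}. Since 9 | 27, φ is well-defined. The kernel is the cyclic subgroup ⟨9⟩ of ℤ_27 (order 3), i.e. {0, 9, 18}

ker(φ) = {0, 9, 18}


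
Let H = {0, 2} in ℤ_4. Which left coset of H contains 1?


1 + H = {1 + h (mod 4) : h ∈ H}
1+0=1, 1+2=3

1 + H = {1, 3}


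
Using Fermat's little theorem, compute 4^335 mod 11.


Fermat's little theorem: if p is prime and gcd(a,p)=1, then a^(p-1) ≡ 1 (mod p)
p = 11 is prime, gcd(4,11) = 1
Reduce exponent: 335 mod 10 = 5
So 4^335 ≡ 4^5 (mod 11)
4^5 mod 11 = 1

4^335 ≡ 1 (mod 11)


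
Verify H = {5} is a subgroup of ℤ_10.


Subgroup test for H = {5} in (ℤ_10, +):
(1) 0 ∈ H? No
(2) Closure: for all a,b ∈ H, (a+b) mod 10 ∈ H? No  [counterexample: 5 + 5 = 0 ∉ H]
(3) Inverses: for all a ∈ H, -a mod 10 ∈ H? Yes

No, H is not a subgroup of ℤ_10


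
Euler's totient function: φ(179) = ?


Factor n: 179 = 179
φ(n) = n · ∏(1 - 1/p) over distinct primes p | n
φ(179) = 179 · (1 - 1/179) = 178

φ(179) = 178


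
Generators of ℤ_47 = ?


g generates ℤ_n iff gcd(g,n) = 1
Prime factors of 47: 47
Generators are g ∈ {1,...,46} not divisible by any of these primes.
Generators: {1, 2, 3, 4, 5, 6, 7, 8, 9, 10, 11, 12, 13, 14, 15, 16, 17, 18, 19, 20, 21, 22, 23, 24, 25, 26, 27, 28, 29, 30, 31, 32, 33, 34, 35, 36, 37, 38, 39, 40, 41, 42, 43, 44, 45, 46}
Number of generators = φ(47) = 46

Generators of ℤ_47 = {1, 2, 3, 4, 5, 6, 7, 8, 9, 10, 11, 12, 13, 14, 15, 16, 17, 18, 19, 20, 21, 22, 23, 24, 25, 26, 27, 28, 29, 30, 31, 32, 33, 34, 35, 36, 37, 38, 39, 40, 41, 42, 43, 44, 45, 46}


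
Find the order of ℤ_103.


ℤ_n has n elements.

|ℤ_103| = 103


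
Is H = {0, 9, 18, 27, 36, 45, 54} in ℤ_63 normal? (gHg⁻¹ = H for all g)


H = {0, 9, 18, 27, 36, 45, 54} in ℤ_63
ℤ_63 is abelian; every subgroup of an abelian group is normal

Yes, normal subgroup


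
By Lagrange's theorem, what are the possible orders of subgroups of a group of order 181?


Lagrange's theorem: |H| divides |G|
|G| = 181
Divisors of 181: 1, 181

Possible subgroup orders: {1, 181}


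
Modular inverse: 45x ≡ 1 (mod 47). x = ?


Use the extended Euclidean algorithm to write 1 = 45·s + 47·t; then s mod 47 is the inverse.
Euclidean algorithm:
  45 = 0·47 + 45
  47 = 1·45 + 2
  45 = 22·2 + 1
  2 = 2·1 + 0
gcd(45,47) = 1
Back-substitution gives: 45·(23) + 47·(-22) = 1
So 45⁻¹ ≡ 23 ≡ 23 (mod 47)
Check: 45 × 23 = 1035 ≡ 1 (mod 47) ✓

45⁻¹ ≡ 23 (mod 47)


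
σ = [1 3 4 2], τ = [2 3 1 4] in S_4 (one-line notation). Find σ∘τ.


σ∘τ: apply τ first, then σ
1 →τ 2 →σ 3
2 →τ 3 →σ 4
3 →τ 1 →σ 1
4 →τ 4 →σ 2

σ∘τ = [3 4 1 2]


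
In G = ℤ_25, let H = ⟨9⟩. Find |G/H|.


|⟨9⟩| = n / gcd(9, 25) = 25 / 1 = 25
H is normal (ℤ_25 is abelian).
|G/H| = |G| / |H| = 25 / 25 = 1

|G/H| = 1


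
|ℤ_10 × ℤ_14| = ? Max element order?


|ℤ_10 × ℤ_14| = 10 × 14 = 140
Max element order = lcm(10,14) = 70
Cyclic? No (gcd=2)

|ℤ_10×ℤ_14| = 140, max element order = 70


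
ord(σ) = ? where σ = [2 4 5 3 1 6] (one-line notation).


Cycle decomposition: (1 2 4 3 5)
Cycle lengths: 5
Order = lcm(5) = 5

ord(σ) = 5


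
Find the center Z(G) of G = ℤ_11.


Z(G) = {g ∈ G | gx = xg for all x ∈ G}
ℤ_11 is abelian, so Z(G) = G

Z(ℤ_11) = ℤ_11


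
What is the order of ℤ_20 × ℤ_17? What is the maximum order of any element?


|ℤ_20 × ℤ_17| = 20 × 17 = 340
Max element order = lcm(20,17) = 340
Cyclic? Yes (gcd=1)

|ℤ_20×ℤ_17| = 340, max element order = 340


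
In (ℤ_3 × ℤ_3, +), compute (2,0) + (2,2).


Operation: componentwise addition mod (3, 3)
(2,0) + (2,2) = ((a₁+b₁) mod 3, (a₂+b₂) mod 3) with a = (2,0), b = (2,2)

(2,0) + (2,2) = (1,2)


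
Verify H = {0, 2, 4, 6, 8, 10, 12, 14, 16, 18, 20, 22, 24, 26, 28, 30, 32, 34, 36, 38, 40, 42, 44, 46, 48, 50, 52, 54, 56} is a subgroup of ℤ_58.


Subgroup test for H = {0, 2, 4, 6, 8, 10, 12, 14, 16, 18, 20, 22, 24, 26, 28, 30, 32, 34, 36, 38, 40, 42, 44, 46, 48, 50, 52, 54, 56} in (ℤ_58, +):
(1) 0 ∈ H? Yes
(2) Closure: for all a,b ∈ H, (a+b) mod 58 ∈ H? Yes
(3) Inverses: for all a ∈ H, -a mod 58 ∈ H? Yes

Yes, H is a subgroup of ℤ_58


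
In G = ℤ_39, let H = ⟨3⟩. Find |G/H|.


|⟨3⟩| = n / gcd(3, 39) = 39 / 3 = 13
H is normal (ℤ_39 is abelian).
|G/H| = |G| / |H| = 39 / 13 = 3

|G/H| = 3


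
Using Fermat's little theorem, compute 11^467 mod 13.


Fermat's little theorem: if p is prime and gcd(a,p)=1, then a^(p-1) ≡ 1 (mod p)
p = 13 is prime, gcd(11,13) = 1
Reduce exponent: 467 mod 12 = 11
So 11^467 ≡ 11^11 (mod 13)
11^11 mod 13 = 6

11^467 ≡ 6 (mod 13)


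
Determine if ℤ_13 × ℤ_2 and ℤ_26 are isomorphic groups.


Comparing ℤ_13 × ℤ_2 and ℤ_26:
gcd(13,2) = 1, so ℤ_13 × ℤ_2 ≅ ℤ_26 (CRT)

Yes, ℤ_13 × ℤ_2 ≅ ℤ_26


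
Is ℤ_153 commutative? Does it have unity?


ℤ_153 is a commutative ring with unity 1; 153 = 3×51 is composite, so 3·51 ≡ 0 gives zero divisors (not an integral domain)
Commutative: Yes
Integral domain: No
Has unity: Yes

ℤ_153: Commutative=Yes, Unity=Yes


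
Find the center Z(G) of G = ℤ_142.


Z(G) = {g ∈ G | gx = xg for all x ∈ G}
ℤ_142 is abelian, so Z(G) = G

Z(ℤ_142) = ℤ_142


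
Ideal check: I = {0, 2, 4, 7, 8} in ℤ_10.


Check ideal conditions for I = {0, 2, 4, 7, 8} in ℤ_10:
(1) I is an additive subgroup? No
(2) For r ∈ ℤ_10 and a ∈ I: r·a ∈ I? No  [counterexample: r=2, a=8, r·a mod 10 = 6 ∉ I]

No, I is not an ideal of ℤ_10


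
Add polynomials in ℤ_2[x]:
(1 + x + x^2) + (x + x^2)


Add coefficients mod 2:
x^0: 1 + 0 = 1 (mod 2)
x^1: 1 + 1 = 0 (mod 2)
x^2: 1 + 1 = 0 (mod 2)
Result: 1

f + g = 1


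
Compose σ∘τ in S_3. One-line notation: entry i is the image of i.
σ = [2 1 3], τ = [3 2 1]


σ∘τ: apply τ first, then σ
1 →τ 3 →σ 3
2 →τ 2 →σ 1
3 →τ 1 →σ 2

σ∘τ = [3 1 2]


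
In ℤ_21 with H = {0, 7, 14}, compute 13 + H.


13 + H = {13 + h (mod 21) : h ∈ H}
13+0=13, 13+7=20, 13+14=6
13 + H = {6, 13, 20} = 6 + H

13 + H = {6, 13, 20}


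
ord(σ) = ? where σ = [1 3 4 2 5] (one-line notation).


Cycle decomposition: (2 3 4)
Cycle lengths: 3
Order = lcm(3) = 3

ord(σ) = 3


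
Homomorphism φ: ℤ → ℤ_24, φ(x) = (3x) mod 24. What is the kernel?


Kernel = preimage of identity
ker(φ) = {x ∈ ℤ : 3x ≡ 0 (mod 24)}. gcd(3,24) = 3, so 3x ≡ 0 (mod 24) ⟺ x ≡ 0 (mod 24/3 = 8). Hence ker(φ) = 8ℤ

ker(φ) = 8ℤ


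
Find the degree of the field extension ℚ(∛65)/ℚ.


∛65 has minimal polynomial x³ - 65 (irreducible over ℚ since 65 is not a perfect cube)

[ℚ(∛65)/ℚ] = 3


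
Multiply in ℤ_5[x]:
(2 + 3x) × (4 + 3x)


Expand and collect like terms; reduce coefficients mod 5:
x^0: 2·4 = 8 ≡ 3 (mod 5)
x^1: 2·3 + 3·4 = 18 ≡ 3 (mod 5)
x^2: 3·3 = 9 ≡ 4 (mod 5)
Result: 3 + 3x + 4x^2

f · g = 3 + 3x + 4x^2


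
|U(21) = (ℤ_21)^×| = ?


U(n) is the group of units mod n; |U(n)| = φ(n)
|U(21)| = φ(21) = 12

|U(21) = (ℤ_21)^×| = 12


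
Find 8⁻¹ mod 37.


Use the extended Euclidean algorithm to write 1 = 8·s + 37·t; then s mod 37 is the inverse.
Euclidean algorithm:
  8 = 0·37 + 8
  37 = 4·8 + 5
  8 = 1·5 + 3
  5 = 1·3 + 2
  3 = 1·2 + 1
  2 = 2·1 + 0
gcd(8,37) = 1
Back-substitution gives: 8·(14) + 37·(-3) = 1
So 8⁻¹ ≡ 14 ≡ 14 (mod 37)
Check: 8 × 14 = 112 ≡ 1 (mod 37) ✓

8⁻¹ ≡ 14 (mod 37)


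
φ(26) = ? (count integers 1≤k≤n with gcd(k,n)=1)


φ(n) = count of k ∈ {1,...,n} with gcd(k,n)=1
Coprimes to 26: {1, 3, 5, 7, 9, 11, 15, 17, 19, 21, 23, 25}
Count: 12

φ(26) = 12


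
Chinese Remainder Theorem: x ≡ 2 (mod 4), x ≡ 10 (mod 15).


m₁ = 4, m₂ = 15, gcd = 1, so CRT applies. M = m₁·m₂ = 60
Let M₁ = M/m₁ = 15, M₂ = M/m₂ = 4
Find y₁ ≡ M₁⁻¹ (mod m₁): 15⁻¹ ≡ 3 (mod 4)
Find y₂ ≡ M₂⁻¹ (mod m₂): 4⁻¹ ≡ 4 (mod 15)
x = a₁·M₁·y₁ + a₂·M₂·y₂ = 2·15·3 + 10·4·4 = 250
Reduce mod 60: x ≡ 10
Check: 10 mod 4 = 2 ✓, 10 mod 15 = 10 ✓

x ≡ 10 (mod 60)


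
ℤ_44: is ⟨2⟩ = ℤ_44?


g generates ℤ_n iff gcd(g, n) = 1
gcd(2, 44) = 2
Since gcd = 2 ≠ 1, ⟨2⟩ has order 22 < 44, so 2 is not a generator.

No, 2 does not generate ℤ_44


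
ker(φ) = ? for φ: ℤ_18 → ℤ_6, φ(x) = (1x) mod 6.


Kernel = preimage of identity
ker(φ) = {x ∈ ℤ_18 : 1x ≡ 0 (mod 6)}. Since 6 | 18, φ is well-defined. The kernel is the cyclic subgroup ⟨6⟩ of ℤ_18 (order 3), i.e. {0, 6, 12}

ker(φ) = {0, 6, 12}


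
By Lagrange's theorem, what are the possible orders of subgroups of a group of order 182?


Lagrange's theorem: |H| divides |G|
|G| = 182
Divisors of 182: 1, 2, 7, 13, 14, 26, 91, 182

Possible subgroup orders: {1, 2, 7, 13, 14, 26, 91, 182}


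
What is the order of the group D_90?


|D_n| = 2n (n rotations and n reflections)
|D_90| = 2×90 = 180

|D_90| = 180


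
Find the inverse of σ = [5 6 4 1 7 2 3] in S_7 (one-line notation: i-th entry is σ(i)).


To find σ⁻¹, swap domain and range:
σ(1) = 5 → σ⁻¹(5) = 1
σ(2) = 6 → σ⁻¹(6) = 2
σ(3) = 4 → σ⁻¹(4) = 3
σ(4) = 1 → σ⁻¹(1) = 4
σ(5) = 7 → σ⁻¹(7) = 5
σ(6) = 2 → σ⁻¹(2) = 6
σ(7) = 3 → σ⁻¹(3) = 7

σ⁻¹ = [4 6 7 3 1 2 5]


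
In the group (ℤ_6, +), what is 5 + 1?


Operation: addition mod 6
5 + 1 = (a + b) mod 6 with a = 5, b = 1

5 + 1 = 0


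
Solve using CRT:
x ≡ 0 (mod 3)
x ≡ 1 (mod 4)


m₁ = 3, m₂ = 4, gcd = 1, so CRT applies. M = m₁·m₂ = 12
Let M₁ = M/m₁ = 4, M₂ = M/m₂ = 3
Find y₁ ≡ M₁⁻¹ (mod m₁): 4⁻¹ ≡ 1 (mod 3)
Find y₂ ≡ M₂⁻¹ (mod m₂): 3⁻¹ ≡ 3 (mod 4)
x = a₁·M₁·y₁ + a₂·M₂·y₂ = 0·4·1 + 1·3·3 = 9
Reduce mod 12: x ≡ 9
Check: 9 mod 3 = 0 ✓, 9 mod 4 = 1 ✓

x ≡ 9 (mod 12)


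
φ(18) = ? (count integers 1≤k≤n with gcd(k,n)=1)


φ(n) = count of k ∈ {1,...,n} with gcd(k,n)=1
Coprimes to 18: {1, 5, 7, 11, 13, 17}
Count: 6

φ(18) = 6


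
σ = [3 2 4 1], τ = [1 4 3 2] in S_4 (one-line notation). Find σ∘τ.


σ∘τ: apply τ first, then σ
1 →τ 1 →σ 3
2 →τ 4 →σ 1
3 →τ 3 →σ 4
4 →τ 2 →σ 2

σ∘τ = [3 1 4 2]


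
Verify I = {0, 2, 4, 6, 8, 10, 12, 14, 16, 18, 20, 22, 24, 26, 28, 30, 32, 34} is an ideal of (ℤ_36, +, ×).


Check ideal conditions for I = {0, 2, 4, 6, 8, 10, 12, 14, 16, 18, 20, 22, 24, 26, 28, 30, 32, 34} in ℤ_36:
(1) I is an additive subgroup? Yes
(2) For r ∈ ℤ_36 and a ∈ I: r·a ∈ I? Yes

Yes, I is an ideal of ℤ_36


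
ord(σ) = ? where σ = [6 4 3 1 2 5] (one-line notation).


Cycle decomposition: (1 6 5 2 4)
Cycle lengths: 5
Order = lcm(5) = 5

ord(σ) = 5


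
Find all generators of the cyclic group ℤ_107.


g generates ℤ_n iff gcd(g,n) = 1
Prime factors of 107: 107
Generators are g ∈ {1,...,106} not divisible by any of these primes.
Generators: {1, 2, 3, 4, 5, 6, 7, 8, 9, 10, 11, 12, 13, 14, 15, 16, 17, 18, 19, 20, 21, 22, 23, 24, 25, 26, 27, 28, 29, 30, 31, 32, 33, 34, 35, 36, 37, 38, 39, 40, 41, 42, 43, 44, 45, 46, 47, 48, 49, 50, 51, 52, 53, 54, 55, 56, 57, 58, 59, 60, 61, 62, 63, 64, 65, 66, 67, 68, 69, 70, 71, 72, 73, 74, 75, 76, 77, 78, 79, 80, 81, 82, 83, 84, 85, 86, 87, 88, 89, 90, 91, 92, 93, 94, 95, 96, 97, 98, 99, 100, 101, 102, 103, 104, 105, 106}
Number of generators = φ(107) = 106

Generators of ℤ_107 = {1, 2, 3, 4, 5, 6, 7, 8, 9, 10, 11, 12, 13, 14, 15, 16, 17, 18, 19, 20, 21, 22, 23, 24, 25, 26, 27, 28, 29, 30, 31, 32, 33, 34, 35, 36, 37, 38, 39, 40, 41, 42, 43, 44, 45, 46, 47, 48, 49, 50, 51, 52, 53, 54, 55, 56, 57, 58, 59, 60, 61, 62, 63, 64, 65, 66, 67, 68, 69, 70, 71, 72, 73, 74, 75, 76, 77, 78, 79, 80, 81, 82, 83, 84, 85, 86, 87, 88, 89, 90, 91, 92, 93, 94, 95, 96, 97, 98, 99, 100, 101, 102, 103, 104, 105, 106}


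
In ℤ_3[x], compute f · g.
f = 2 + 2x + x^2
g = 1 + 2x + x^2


Expand and collect like terms; reduce coefficients mod 3:
x^0: 2·1 = 2 ≡ 2 (mod 3)
x^1: 2·2 + 2·1 = 6 ≡ 0 (mod 3)
x^2: 2·1 + 2·2 + 1·1 = 7 ≡ 1 (mod 3)
x^3: 2·1 + 1·2 = 4 ≡ 1 (mod 3)
x^4: 1·1 = 1 ≡ 1 (mod 3)
Result: 2 + x^2 + x^3 + x^4

f · g = 2 + x^2 + x^3 + x^4


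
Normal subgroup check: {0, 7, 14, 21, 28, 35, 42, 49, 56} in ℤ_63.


H = {0, 7, 14, 21, 28, 35, 42, 49, 56} in ℤ_63
ℤ_63 is abelian; every subgroup of an abelian group is normal

Yes, normal subgroup


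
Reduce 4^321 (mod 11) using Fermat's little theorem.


Fermat's little theorem: if p is prime and gcd(a,p)=1, then a^(p-1) ≡ 1 (mod p)
p = 11 is prime, gcd(4,11) = 1
Reduce exponent: 321 mod 10 = 1
So 4^321 ≡ 4^1 (mod 11)
4^1 mod 11 = 4

4^321 ≡ 4 (mod 11)


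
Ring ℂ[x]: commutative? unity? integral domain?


Polynomial ring over ℂ (an integral domain) is a commutative integral domain with unity 1
Commutative: Yes
Integral domain: Yes
Has unity: Yes

ℂ[x]: Commutative=Yes, Unity=Yes


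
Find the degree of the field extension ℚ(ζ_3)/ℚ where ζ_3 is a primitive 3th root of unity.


[ℚ(ζ_n):ℚ] = deg Φ_n(x) = φ(n). Here φ(3) = 2

[ℚ(ζ_3)/ℚ where ζ_3 is a primitive 3th root of unity] = 2


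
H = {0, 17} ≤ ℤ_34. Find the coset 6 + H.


6 + H = {6 + h (mod 34) : h ∈ H}
6+0=6, 6+17=23

6 + H = {6, 23}


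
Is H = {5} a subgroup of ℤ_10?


Subgroup test for H = {5} in (ℤ_10, +):
(1) 0 ∈ H? No
(2) Closure: for all a,b ∈ H, (a+b) mod 10 ∈ H? No  [counterexample: 5 + 5 = 0 ∉ H]
(3) Inverses: for all a ∈ H, -a mod 10 ∈ H? Yes

No, H is not a subgroup of ℤ_10


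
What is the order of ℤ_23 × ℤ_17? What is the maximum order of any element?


|ℤ_23 × ℤ_17| = 23 × 17 = 391
Max element order = lcm(23,17) = 391
Cyclic? Yes (gcd=1)

|ℤ_23×ℤ_17| = 391, max element order = 391


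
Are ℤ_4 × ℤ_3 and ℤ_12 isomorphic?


Comparing ℤ_4 × ℤ_3 and ℤ_12:
gcd(4,3) = 1, so ℤ_4 × ℤ_3 ≅ ℤ_12 (CRT)

Yes, ℤ_4 × ℤ_3 ≅ ℤ_12


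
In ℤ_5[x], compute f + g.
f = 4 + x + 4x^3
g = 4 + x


Add coefficients mod 5:
x^0: 4 + 4 = 3 (mod 5)
x^1: 1 + 1 = 2 (mod 5)
x^2: 0 + 0 = 0 (mod 5)
x^3: 4 + 0 = 4 (mod 5)
Result: 3 + 2x + 4x^3

f + g = 3 + 2x + 4x^3


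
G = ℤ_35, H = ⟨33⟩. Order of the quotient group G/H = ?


|⟨33⟩| = n / gcd(33, 35) = 35 / 1 = 35
H is normal (ℤ_35 is abelian).
|G/H| = |G| / |H| = 35 / 35 = 1

|G/H| = 1


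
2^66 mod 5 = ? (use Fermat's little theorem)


Fermat's little theorem: if p is prime and gcd(a,p)=1, then a^(p-1) ≡ 1 (mod p)
p = 5 is prime, gcd(2,5) = 1
Reduce exponent: 66 mod 4 = 2
So 2^66 ≡ 2^2 (mod 5)
2^2 mod 5 = 4

2^66 ≡ 4 (mod 5)


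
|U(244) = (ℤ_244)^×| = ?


U(n) is the group of units mod n; |U(n)| = φ(n)
|U(244)| = φ(244) = 120

|U(244) = (ℤ_244)^×| = 120


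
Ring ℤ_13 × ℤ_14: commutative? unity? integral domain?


Direct product ring; commutative with unity (1,1); but (1,0)·(0,1) = (0,0) gives zero divisors, so not an integral domain
Commutative: Yes
Integral domain: No
Has unity: Yes

ℤ_13 × ℤ_14: Commutative=Yes, Unity=Yes


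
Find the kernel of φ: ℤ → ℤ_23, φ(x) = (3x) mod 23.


Kernel = preimage of identity
ker(φ) = {x ∈ ℤ : 3x ≡ 0 (mod 23)}. gcd(3,23) = 1, so 3x ≡ 0 (mod 23) ⟺ x ≡ 0 (mod 23/1 = 23). Hence ker(φ) = 23ℤ

ker(φ) = 23ℤ


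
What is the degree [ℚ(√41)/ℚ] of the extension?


√41 has minimal polynomial x² - 41 (irreducible over ℚ since 41 is squarefree)

[ℚ(√41)/ℚ] = 2


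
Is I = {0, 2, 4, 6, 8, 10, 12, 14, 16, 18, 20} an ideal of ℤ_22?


Check ideal conditions for I = {0, 2, 4, 6, 8, 10, 12, 14, 16, 18, 20} in ℤ_22:
(1) I is an additive subgroup? Yes
(2) For r ∈ ℤ_22 and a ∈ I: r·a ∈ I? Yes

Yes, I is an ideal of ℤ_22


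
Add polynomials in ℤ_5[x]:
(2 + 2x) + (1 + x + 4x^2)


Add coefficients mod 5:
x^0: 2 + 1 = 3 (mod 5)
x^1: 2 + 1 = 3 (mod 5)
x^2: 0 + 4 = 4 (mod 5)
Result: 3 + 3x + 4x^2

f + g = 3 + 3x + 4x^2


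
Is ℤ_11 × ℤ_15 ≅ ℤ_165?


Comparing ℤ_11 × ℤ_15 and ℤ_165:
gcd(11,15) = 1, so ℤ_11 × ℤ_15 ≅ ℤ_165 (CRT)

Yes, ℤ_11 × ℤ_15 ≅ ℤ_165


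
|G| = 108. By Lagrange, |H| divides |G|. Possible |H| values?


Lagrange's theorem: |H| divides |G|
|G| = 108
Divisors of 108: 1, 2, 3, 4, 6, 9, 12, 18, 27, 36, 54, 108

Possible subgroup orders: {1, 2, 3, 4, 6, 9, 12, 18, 27, 36, 54, 108}


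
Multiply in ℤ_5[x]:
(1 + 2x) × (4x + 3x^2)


Expand and collect like terms; reduce coefficients mod 5:
x^0: 1·0 = 0 ≡ 0 (mod 5)
x^1: 1·4 + 2·0 = 4 ≡ 4 (mod 5)
x^2: 1·3 + 2·4 = 11 ≡ 1 (mod 5)
x^3: 2·3 = 6 ≡ 1 (mod 5)
Result: 4x + x^2 + x^3

f · g = 4x + x^2 + x^3


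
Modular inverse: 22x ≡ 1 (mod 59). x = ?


Use the extended Euclidean algorithm to write 1 = 22·s + 59·t; then s mod 59 is the inverse.
Euclidean algorithm:
  22 = 0·59 + 22
  59 = 2·22 + 15
  22 = 1·15 + 7
  15 = 2·7 + 1
  7 = 7·1 + 0
gcd(22,59) = 1
Back-substitution gives: 22·(-8) + 59·(3) = 1
So 22⁻¹ ≡ -8 ≡ 51 (mod 59)
Check: 22 × 51 = 1122 ≡ 1 (mod 59) ✓

22⁻¹ ≡ 51 (mod 59)


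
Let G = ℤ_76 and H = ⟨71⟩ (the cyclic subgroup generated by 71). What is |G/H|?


|⟨71⟩| = n / gcd(71, 76) = 76 / 1 = 76
H is normal (ℤ_76 is abelian).
|G/H| = |G| / |H| = 76 / 76 = 1

|G/H| = 1


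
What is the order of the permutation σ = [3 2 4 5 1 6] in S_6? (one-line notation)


Cycle decomposition: (1 3 4 5)
Cycle lengths: 4
Order = lcm(4) = 4

ord(σ) = 4


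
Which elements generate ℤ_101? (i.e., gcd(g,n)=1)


g generates ℤ_n iff gcd(g,n) = 1
Prime factors of 101: 101
Generators are g ∈ {1,...,100} not divisible by any of these primes.
Generators: {1, 2, 3, 4, 5, 6, 7, 8, 9, 10, 11, 12, 13, 14, 15, 16, 17, 18, 19, 20, 21, 22, 23, 24, 25, 26, 27, 28, 29, 30, 31, 32, 33, 34, 35, 36, 37, 38, 39, 40, 41, 42, 43, 44, 45, 46, 47, 48, 49, 50, 51, 52, 53, 54, 55, 56, 57, 58, 59, 60, 61, 62, 63, 64, 65, 66, 67, 68, 69, 70, 71, 72, 73, 74, 75, 76, 77, 78, 79, 80, 81, 82, 83, 84, 85, 86, 87, 88, 89, 90, 91, 92, 93, 94, 95, 96, 97, 98, 99, 100}
Number of generators = φ(101) = 100

Generators of ℤ_101 = {1, 2, 3, 4, 5, 6, 7, 8, 9, 10, 11, 12, 13, 14, 15, 16, 17, 18, 19, 20, 21, 22, 23, 24, 25, 26, 27, 28, 29, 30, 31, 32, 33, 34, 35, 36, 37, 38, 39, 40, 41, 42, 43, 44, 45, 46, 47, 48, 49, 50, 51, 52, 53, 54, 55, 56, 57, 58, 59, 60, 61, 62, 63, 64, 65, 66, 67, 68, 69, 70, 71, 72, 73, 74, 75, 76, 77, 78, 79, 80, 81, 82, 83, 84, 85, 86, 87, 88, 89, 90, 91, 92, 93, 94, 95, 96, 97, 98, 99, 100}


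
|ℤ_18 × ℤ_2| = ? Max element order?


|ℤ_18 × ℤ_2| = 18 × 2 = 36
Max element order = lcm(18,2) = 18
Cyclic? No (gcd=2)

|ℤ_18×ℤ_2| = 36, max element order = 18


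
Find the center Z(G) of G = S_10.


Z(G) = {g ∈ G | gx = xg for all x ∈ G}
S_n is non-abelian for n ≥ 3; Z(S_10) is trivial

Z(S_10) = {e}


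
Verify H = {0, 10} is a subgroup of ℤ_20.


Subgroup test for H = {0, 10} in (ℤ_20, +):
(1) 0 ∈ H? Yes
(2) Closure: for all a,b ∈ H, (a+b) mod 20 ∈ H? Yes
(3) Inverses: for all a ∈ H, -a mod 20 ∈ H? Yes

Yes, H is a subgroup of ℤ_20


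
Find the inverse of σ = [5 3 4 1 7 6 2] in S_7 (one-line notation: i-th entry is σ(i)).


To find σ⁻¹, swap domain and range:
σ(1) = 5 → σ⁻¹(5) = 1
σ(2) = 3 → σ⁻¹(3) = 2
σ(3) = 4 → σ⁻¹(4) = 3
σ(4) = 1 → σ⁻¹(1) = 4
σ(5) = 7 → σ⁻¹(7) = 5
σ(6) = 6 → σ⁻¹(6) = 6
σ(7) = 2 → σ⁻¹(2) = 7

σ⁻¹ = [4 7 2 3 1 6 5]


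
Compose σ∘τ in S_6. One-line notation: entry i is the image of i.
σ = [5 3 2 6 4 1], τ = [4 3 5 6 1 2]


σ∘τ: apply τ first, then σ
1 →τ 4 →σ 6
2 →τ 3 →σ 2
3 →τ 5 →σ 4
4 →τ 6 →σ 1
5 →τ 1 →σ 5
6 →τ 2 →σ 3

σ∘τ = [6 2 4 1 5 3]


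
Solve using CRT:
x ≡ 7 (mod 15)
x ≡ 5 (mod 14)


m₁ = 15, m₂ = 14, gcd = 1, so CRT applies. M = m₁·m₂ = 210
Let M₁ = M/m₁ = 14, M₂ = M/m₂ = 15
Find y₁ ≡ M₁⁻¹ (mod m₁): 14⁻¹ ≡ 14 (mod 15)
Find y₂ ≡ M₂⁻¹ (mod m₂): 15⁻¹ ≡ 1 (mod 14)
x = a₁·M₁·y₁ + a₂·M₂·y₂ = 7·14·14 + 5·15·1 = 1447
Reduce mod 210: x ≡ 187
Check: 187 mod 15 = 7 ✓, 187 mod 14 = 5 ✓

x ≡ 187 (mod 210)


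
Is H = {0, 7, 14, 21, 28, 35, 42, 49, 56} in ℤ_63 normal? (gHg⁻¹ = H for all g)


H = {0, 7, 14, 21, 28, 35, 42, 49, 56} in ℤ_63
ℤ_63 is abelian; every subgroup of an abelian group is normal

Yes, normal subgroup


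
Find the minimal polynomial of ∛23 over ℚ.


∛23 satisfies x³ - 23 = 0, irreducible over ℚ (no rational root; 23 is not a perfect cube)

Minimal polynomial: x³ - 23


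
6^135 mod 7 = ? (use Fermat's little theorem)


Fermat's little theorem: if p is prime and gcd(a,p)=1, then a^(p-1) ≡ 1 (mod p)
p = 7 is prime, gcd(6,7) = 1
Reduce exponent: 135 mod 6 = 3
So 6^135 ≡ 6^3 (mod 7)
6^3 mod 7 = 6

6^135 ≡ 6 (mod 7)


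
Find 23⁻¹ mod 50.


Use the extended Euclidean algorithm to write 1 = 23·s + 50·t; then s mod 50 is the inverse.
Euclidean algorithm:
  23 = 0·50 + 23
  50 = 2·23 + 4
  23 = 5·4 + 3
  4 = 1·3 + 1
  3 = 3·1 + 0
gcd(23,50) = 1
Back-substitution gives: 23·(-13) + 50·(6) = 1
So 23⁻¹ ≡ -13 ≡ 37 (mod 50)
Check: 23 × 37 = 851 ≡ 1 (mod 50) ✓

23⁻¹ ≡ 37 (mod 50)


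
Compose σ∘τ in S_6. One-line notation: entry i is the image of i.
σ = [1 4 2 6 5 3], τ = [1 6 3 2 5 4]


σ∘τ: apply τ first, then σ
1 →τ 1 →σ 1
2 →τ 6 →σ 3
3 →τ 3 →σ 2
4 →τ 2 →σ 4
5 →τ 5 →σ 5
6 →τ 4 →σ 6

σ∘τ = [1 3 2 4 5 6]


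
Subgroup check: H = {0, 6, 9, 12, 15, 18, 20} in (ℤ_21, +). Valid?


Subgroup test for H = {0, 6, 9, 12, 15, 18, 20} in (ℤ_21, +):
(1) 0 ∈ H? Yes
(2) Closure: for all a,b ∈ H, (a+b) mod 21 ∈ H? No  [counterexample: 6 + 18 = 3 ∉ H]
(3) Inverses: for all a ∈ H, -a mod 21 ∈ H? No

No, H is not a subgroup of ℤ_21


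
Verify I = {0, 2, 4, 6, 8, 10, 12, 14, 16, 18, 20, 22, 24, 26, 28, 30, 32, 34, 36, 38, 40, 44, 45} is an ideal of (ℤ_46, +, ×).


Check ideal conditions for I = {0, 2, 4, 6, 8, 10, 12, 14, 16, 18, 20, 22, 24, 26, 28, 30, 32, 34, 36, 38, 40, 44, 45} in ℤ_46:
(1) I is an additive subgroup? No
(2) For r ∈ ℤ_46 and a ∈ I: r·a ∈ I? No  [counterexample: r=2, a=44, r·a mod 46 = 42 ∉ I]

No, I is not an ideal of ℤ_46


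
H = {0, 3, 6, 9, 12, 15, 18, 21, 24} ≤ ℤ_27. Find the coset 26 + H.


26 + H = {26 + h (mod 27) : h ∈ H}
26+0=26, 26+3=2, 26+6=5, 26+9=8, 26+12=11, 26+15=14, 26+18=17, 26+21=20, 26+24=23
26 + H = {2, 5, 8, 11, 14, 17, 20, 23, 26} = 2 + H

26 + H = {2, 5, 8, 11, 14, 17, 20, 23, 26}


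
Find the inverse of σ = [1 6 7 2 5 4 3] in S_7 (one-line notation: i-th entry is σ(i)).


To find σ⁻¹, swap domain and range:
σ(1) = 1 → σ⁻¹(1) = 1
σ(2) = 6 → σ⁻¹(6) = 2
σ(3) = 7 → σ⁻¹(7) = 3
σ(4) = 2 → σ⁻¹(2) = 4
σ(5) = 5 → σ⁻¹(5) = 5
σ(6) = 4 → σ⁻¹(4) = 6
σ(7) = 3 → σ⁻¹(3) = 7

σ⁻¹ = [1 4 7 6 5 2 3]


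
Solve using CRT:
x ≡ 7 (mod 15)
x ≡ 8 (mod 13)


m₁ = 15, m₂ = 13, gcd = 1, so CRT applies. M = m₁·m₂ = 195
Let M₁ = M/m₁ = 13, M₂ = M/m₂ = 15
Find y₁ ≡ M₁⁻¹ (mod m₁): 13⁻¹ ≡ 7 (mod 15)
Find y₂ ≡ M₂⁻¹ (mod m₂): 15⁻¹ ≡ 7 (mod 13)
x = a₁·M₁·y₁ + a₂·M₂·y₂ = 7·13·7 + 8·15·7 = 1477
Reduce mod 195: x ≡ 112
Check: 112 mod 15 = 7 ✓, 112 mod 13 = 8 ✓

x ≡ 112 (mod 195)


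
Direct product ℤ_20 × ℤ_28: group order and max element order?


|ℤ_20 × ℤ_28| = 20 × 28 = 560
Max element order = lcm(20,28) = 140
Cyclic? No (gcd=4)

|ℤ_20×ℤ_28| = 560, max element order = 140


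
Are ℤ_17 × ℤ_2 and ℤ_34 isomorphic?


Comparing ℤ_17 × ℤ_2 and ℤ_34:
gcd(17,2) = 1, so ℤ_17 × ℤ_2 ≅ ℤ_34 (CRT)

Yes, ℤ_17 × ℤ_2 ≅ ℤ_34


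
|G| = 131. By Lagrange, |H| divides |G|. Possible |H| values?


Lagrange's theorem: |H| divides |G|
|G| = 131
Divisors of 131: 1, 131

Possible subgroup orders: {1, 131}


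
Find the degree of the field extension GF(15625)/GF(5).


GF(15625) = GF(5^6), so the extension degree is 6

[GF(15625)/GF(5)] = 6


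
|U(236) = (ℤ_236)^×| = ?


U(n) is the group of units mod n; |U(n)| = φ(n)
|U(236)| = φ(236) = 116

|U(236) = (ℤ_236)^×| = 116


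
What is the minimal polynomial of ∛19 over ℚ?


∛19 satisfies x³ - 19 = 0, irreducible over ℚ (no rational root; 19 is not a perfect cube)

Minimal polynomial: x³ - 19


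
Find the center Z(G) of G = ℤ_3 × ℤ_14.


Z(G) = {g ∈ G | gx = xg for all x ∈ G}
Direct product of abelian groups is abelian, so Z(G) = G

Z(ℤ_3 × ℤ_14) = ℤ_3 × ℤ_14


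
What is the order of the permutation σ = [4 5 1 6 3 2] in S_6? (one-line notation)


Cycle decomposition: (1 4 6 2 5 3)
Cycle lengths: 6
Order = lcm(6) = 6

ord(σ) = 6


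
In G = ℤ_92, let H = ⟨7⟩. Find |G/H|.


|⟨7⟩| = n / gcd(7, 92) = 92 / 1 = 92
H is normal (ℤ_92 is abelian).
|G/H| = |G| / |H| = 92 / 92 = 1

|G/H| = 1


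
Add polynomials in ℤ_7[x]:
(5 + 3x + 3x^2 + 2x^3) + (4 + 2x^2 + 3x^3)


Add coefficients mod 7:
x^0: 5 + 4 = 2 (mod 7)
x^1: 3 + 0 = 3 (mod 7)
x^2: 3 + 2 = 5 (mod 7)
x^3: 2 + 3 = 5 (mod 7)
Result: 2 + 3x + 5x^2 + 5x^3

f + g = 2 + 3x + 5x^2 + 5x^3


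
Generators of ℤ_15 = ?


g generates ℤ_n iff gcd(g,n) = 1
Checking each g ∈ {1,...,14}:
gcd(1,15) = 1
gcd(2,15) = 1
gcd(3,15) = 3
gcd(4,15) = 1
gcd(5,15) = 5
gcd(6,15) = 3
gcd(7,15) = 1
gcd(8,15) = 1
gcd(9,15) = 3
gcd(10,15) = 5
gcd(11,15) = 1
gcd(12,15) = 3
gcd(13,15) = 1
gcd(14,15) = 1
Generators: {1, 2, 4, 7, 8, 11, 13, 14}
Number of generators = φ(15) = 8

Generators of ℤ_15 = {1, 2, 4, 7, 8, 11, 13, 14}


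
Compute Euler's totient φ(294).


Factor n: 294 = 2 × 3 × 7^2
φ(n) = n · ∏(1 - 1/p) over distinct primes p | n
φ(294) = 294 · (1 - 1/2) · (1 - 1/3) · (1 - 1/7) = 84

φ(294) = 84


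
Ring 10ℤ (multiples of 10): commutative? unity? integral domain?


10ℤ is a commutative ring under +,× but has no multiplicative identity (1 ∉ 10ℤ); it has no zero divisors, but without unity it is not an integral domain
Commutative: Yes
Integral domain: No
Has unity: No

10ℤ (multiples of 10): Commutative=Yes, Unity=No


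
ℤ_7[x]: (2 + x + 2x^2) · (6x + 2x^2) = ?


Expand and collect like terms; reduce coefficients mod 7:
x^0: 2·0 = 0 ≡ 0 (mod 7)
x^1: 2·6 + 1·0 = 12 ≡ 5 (mod 7)
x^2: 2·2 + 1·6 + 2·0 = 10 ≡ 3 (mod 7)
x^3: 1·2 + 2·6 = 14 ≡ 0 (mod 7)
x^4: 2·2 = 4 ≡ 4 (mod 7)
Result: 5x + 3x^2 + 4x^4

f · g = 5x + 3x^2 + 4x^4


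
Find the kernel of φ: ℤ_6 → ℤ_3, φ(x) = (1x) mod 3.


Kernel = preimage of identity
ker(φ) = {x ∈ ℤ_6 : 1x ≡ 0 (mod 3)}. Since 3 | 6, φ is well-defined. The kernel is the cyclic subgroup ⟨3⟩ of ℤ_6 (order 2), i.e. {0, 3}

ker(φ) = {0, 3}


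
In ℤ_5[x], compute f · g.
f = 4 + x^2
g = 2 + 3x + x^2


Expand and collect like terms; reduce coefficients mod 5:
x^0: 4·2 = 8 ≡ 3 (mod 5)
x^1: 4·3 + 0·2 = 12 ≡ 2 (mod 5)
x^2: 4·1 + 0·3 + 1·2 = 6 ≡ 1 (mod 5)
x^3: 0·1 + 1·3 = 3 ≡ 3 (mod 5)
x^4: 1·1 = 1 ≡ 1 (mod 5)
Result: 3 + 2x + x^2 + 3x^3 + x^4

f · g = 3 + 2x + x^2 + 3x^3 + x^4


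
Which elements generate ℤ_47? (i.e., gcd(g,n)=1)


g generates ℤ_n iff gcd(g,n) = 1
Prime factors of 47: 47
Generators are g ∈ {1,...,46} not divisible by any of these primes.
Generators: {1, 2, 3, 4, 5, 6, 7, 8, 9, 10, 11, 12, 13, 14, 15, 16, 17, 18, 19, 20, 21, 22, 23, 24, 25, 26, 27, 28, 29, 30, 31, 32, 33, 34, 35, 36, 37, 38, 39, 40, 41, 42, 43, 44, 45, 46}
Number of generators = φ(47) = 46

Generators of ℤ_47 = {1, 2, 3, 4, 5, 6, 7, 8, 9, 10, 11, 12, 13, 14, 15, 16, 17, 18, 19, 20, 21, 22, 23, 24, 25, 26, 27, 28, 29, 30, 31, 32, 33, 34, 35, 36, 37, 38, 39, 40, 41, 42, 43, 44, 45, 46}


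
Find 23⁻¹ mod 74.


Use the extended Euclidean algorithm to write 1 = 23·s + 74·t; then s mod 74 is the inverse.
Euclidean algorithm:
  23 = 0·74 + 23
  74 = 3·23 + 5
  23 = 4·5 + 3
  5 = 1·3 + 2
  3 = 1·2 + 1
  2 = 2·1 + 0
gcd(23,74) = 1
Back-substitution gives: 23·(29) + 74·(-9) = 1
So 23⁻¹ ≡ 29 ≡ 29 (mod 74)
Check: 23 × 29 = 667 ≡ 1 (mod 74) ✓

23⁻¹ ≡ 29 (mod 74)


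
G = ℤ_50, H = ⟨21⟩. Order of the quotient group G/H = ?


|⟨21⟩| = n / gcd(21, 50) = 50 / 1 = 50
H is normal (ℤ_50 is abelian).
|G/H| = |G| / |H| = 50 / 50 = 1

|G/H| = 1


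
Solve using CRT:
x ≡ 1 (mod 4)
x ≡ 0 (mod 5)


m₁ = 4, m₂ = 5, gcd = 1, so CRT applies. M = m₁·m₂ = 20
Let M₁ = M/m₁ = 5, M₂ = M/m₂ = 4
Find y₁ ≡ M₁⁻¹ (mod m₁): 5⁻¹ ≡ 1 (mod 4)
Find y₂ ≡ M₂⁻¹ (mod m₂): 4⁻¹ ≡ 4 (mod 5)
x = a₁·M₁·y₁ + a₂·M₂·y₂ = 1·5·1 + 0·4·4 = 5
Reduce mod 20: x ≡ 5
Check: 5 mod 4 = 1 ✓, 5 mod 5 = 0 ✓

x ≡ 5 (mod 20)


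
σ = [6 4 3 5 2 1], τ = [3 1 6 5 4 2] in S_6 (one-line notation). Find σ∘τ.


σ∘τ: apply τ first, then σ
1 →τ 3 →σ 3
2 →τ 1 →σ 6
3 →τ 6 →σ 1
4 →τ 5 →σ 2
5 →τ 4 →σ 5
6 →τ 2 →σ 4

σ∘τ = [3 6 1 2 5 4]


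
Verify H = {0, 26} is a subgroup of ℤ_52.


Subgroup test for H = {0, 26} in (ℤ_52, +):
(1) 0 ∈ H? Yes
(2) Closure: for all a,b ∈ H, (a+b) mod 52 ∈ H? Yes
(3) Inverses: for all a ∈ H, -a mod 52 ∈ H? Yes

Yes, H is a subgroup of ℤ_52


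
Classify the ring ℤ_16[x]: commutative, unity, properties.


ℤ_16 has zero divisors (2·8 ≡ 0), and these lift to constant zero divisors in ℤ_16[x]; so not an integral domain
Commutative: Yes
Integral domain: No
Has unity: Yes

ℤ_16[x]: Commutative=Yes, Unity=Yes


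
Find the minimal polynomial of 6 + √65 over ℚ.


Let α = 6 + √65. Then α - 6 = √65, so (α - 6)² = 65, giving α² - 12α - 29 = 0. Degree 2 and α ∉ ℚ, so this is the minimal polynomial.

Minimal polynomial: x² - 12x - 29


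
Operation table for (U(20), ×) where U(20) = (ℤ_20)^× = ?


Elements: {1, 3, 7, 9, 11, 13, 17, 19}
Operation: multiplication mod 20
Entry (a, b) = (a × b) mod 20

Cayley table:
   |  1 |  3 |  7 |  9 | 11 | 13 | 17 | 19
 1 |  1 |  3 |  7 |  9 | 11 | 13 | 17 | 19
 3 |  3 |  9 |  1 |  7 | 13 | 19 | 11 | 17
 7 |  7 |  1 |  9 |  3 | 17 | 11 | 19 | 13
 9 |  9 |  7 |  3 |  1 | 19 | 17 | 13 | 11
11 | 11 | 13 | 17 | 19 |  1 |  3 |  7 |  9
13 | 13 | 19 | 11 | 17 |  3 |  9 |  1 |  7
17 | 17 | 11 | 19 | 13 |  7 |  1 |  9 |  3
19 | 19 | 17 | 13 | 11 |  9 |  7 |  3 |  1


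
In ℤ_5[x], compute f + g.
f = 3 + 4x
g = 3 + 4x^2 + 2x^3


Add coefficients mod 5:
x^0: 3 + 3 = 1 (mod 5)
x^1: 4 + 0 = 4 (mod 5)
x^2: 0 + 4 = 4 (mod 5)
x^3: 0 + 2 = 2 (mod 5)
Result: 1 + 4x + 4x^2 + 2x^3

f + g = 1 + 4x + 4x^2 + 2x^3


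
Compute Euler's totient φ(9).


φ(n) = count of k ∈ {1,...,n} with gcd(k,n)=1
Coprimes to 9: {1, 2, 4, 5, 7, 8}
Count: 6

φ(9) = 6


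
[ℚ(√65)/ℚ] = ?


√65 has minimal polynomial x² - 65 (irreducible over ℚ since 65 is squarefree)

[ℚ(√65)/ℚ] = 2


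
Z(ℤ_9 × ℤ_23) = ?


Z(G) = {g ∈ G | gx = xg for all x ∈ G}
Direct product of abelian groups is abelian, so Z(G) = G

Z(ℤ_9 × ℤ_23) = ℤ_9 × ℤ_23


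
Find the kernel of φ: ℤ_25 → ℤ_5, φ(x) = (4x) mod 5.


Kernel = preimage of identity
ker(φ) = {x ∈ ℤ_25 : 4x ≡ 0 (mod 5)}. Since 5 | 25, φ is well-defined. The kernel is the cyclic subgroup ⟨5⟩ of ℤ_25 (order 5), i.e. {0, 5, 10, 15, 20}

ker(φ) = {0, 5, 10, 15, 20}


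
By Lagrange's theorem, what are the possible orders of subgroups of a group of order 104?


Lagrange's theorem: |H| divides |G|
|G| = 104
Divisors of 104: 1, 2, 4, 8, 13, 26, 52, 104

Possible subgroup orders: {1, 2, 4, 8, 13, 26, 52, 104}


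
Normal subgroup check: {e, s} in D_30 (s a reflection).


H = {e, s} in D_30 (s a reflection)
r·s·r⁻¹ = sr⁻² ≠ s for n ≥ 3, so {e, s} is not closed under conjugation

No, not a normal subgroup


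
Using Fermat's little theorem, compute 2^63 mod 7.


Fermat's little theorem: if p is prime and gcd(a,p)=1, then a^(p-1) ≡ 1 (mod p)
p = 7 is prime, gcd(2,7) = 1
Reduce exponent: 63 mod 6 = 3
So 2^63 ≡ 2^3 (mod 7)
2^3 mod 7 = 1

2^63 ≡ 1 (mod 7)


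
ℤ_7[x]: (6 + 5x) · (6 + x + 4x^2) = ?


Expand and collect like terms; reduce coefficients mod 7:
x^0: 6·6 = 36 ≡ 1 (mod 7)
x^1: 6·1 + 5·6 = 36 ≡ 1 (mod 7)
x^2: 6·4 + 5·1 = 29 ≡ 1 (mod 7)
x^3: 5·4 = 20 ≡ 6 (mod 7)
Result: 1 + x + x^2 + 6x^3

f · g = 1 + x + x^2 + 6x^3


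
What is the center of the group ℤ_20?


Z(G) = {g ∈ G | gx = xg for all x ∈ G}
ℤ_20 is abelian, so Z(G) = G

Z(ℤ_20) = ℤ_20


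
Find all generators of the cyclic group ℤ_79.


g generates ℤ_n iff gcd(g,n) = 1
Prime factors of 79: 79
Generators are g ∈ {1,...,78} not divisible by any of these primes.
Generators: {1, 2, 3, 4, 5, 6, 7, 8, 9, 10, 11, 12, 13, 14, 15, 16, 17, 18, 19, 20, 21, 22, 23, 24, 25, 26, 27, 28, 29, 30, 31, 32, 33, 34, 35, 36, 37, 38, 39, 40, 41, 42, 43, 44, 45, 46, 47, 48, 49, 50, 51, 52, 53, 54, 55, 56, 57, 58, 59, 60, 61, 62, 63, 64, 65, 66, 67, 68, 69, 70, 71, 72, 73, 74, 75, 76, 77, 78}
Number of generators = φ(79) = 78

Generators of ℤ_79 = {1, 2, 3, 4, 5, 6, 7, 8, 9, 10, 11, 12, 13, 14, 15, 16, 17, 18, 19, 20, 21, 22, 23, 24, 25, 26, 27, 28, 29, 30, 31, 32, 33, 34, 35, 36, 37, 38, 39, 40, 41, 42, 43, 44, 45, 46, 47, 48, 49, 50, 51, 52, 53, 54, 55, 56, 57, 58, 59, 60, 61, 62, 63, 64, 65, 66, 67, 68, 69, 70, 71, 72, 73, 74, 75, 76, 77, 78}


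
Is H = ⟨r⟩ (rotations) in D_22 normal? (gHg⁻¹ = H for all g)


H = ⟨r⟩ (rotations) in D_22
The rotation subgroup ⟨r⟩ has index 2 in D_22, so it is normal

Yes, normal subgroup


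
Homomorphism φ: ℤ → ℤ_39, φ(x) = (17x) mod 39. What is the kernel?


Kernel = preimage of identity
ker(φ) = {x ∈ ℤ : 17x ≡ 0 (mod 39)}. gcd(17,39) = 1, so 17x ≡ 0 (mod 39) ⟺ x ≡ 0 (mod 39/1 = 39). Hence ker(φ) = 39ℤ

ker(φ) = 39ℤ


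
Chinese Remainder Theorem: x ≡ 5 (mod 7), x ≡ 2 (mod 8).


m₁ = 7, m₂ = 8, gcd = 1, so CRT applies. M = m₁·m₂ = 56
Let M₁ = M/m₁ = 8, M₂ = M/m₂ = 7
Find y₁ ≡ M₁⁻¹ (mod m₁): 8⁻¹ ≡ 1 (mod 7)
Find y₂ ≡ M₂⁻¹ (mod m₂): 7⁻¹ ≡ 7 (mod 8)
x = a₁·M₁·y₁ + a₂·M₂·y₂ = 5·8·1 + 2·7·7 = 138
Reduce mod 56: x ≡ 26
Check: 26 mod 7 = 5 ✓, 26 mod 8 = 2 ✓

x ≡ 26 (mod 56)


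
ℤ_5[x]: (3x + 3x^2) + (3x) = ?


Add coefficients mod 5:
x^0: 0 + 0 = 0 (mod 5)
x^1: 3 + 3 = 1 (mod 5)
x^2: 3 + 0 = 3 (mod 5)
Result: x + 3x^2

f + g = x + 3x^2


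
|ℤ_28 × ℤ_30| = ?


|A × B| = |A| · |B|
|ℤ_28 × ℤ_30| = 28 × 30 = 840

|ℤ_28 × ℤ_30| = 840


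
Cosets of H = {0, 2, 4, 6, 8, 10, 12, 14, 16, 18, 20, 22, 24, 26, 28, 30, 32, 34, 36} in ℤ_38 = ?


H = {0, 2, 4, 6, 8, 10, 12, 14, 16, 18, 20, 22, 24, 26, 28, 30, 32, 34, 36}, |H| = 19
Number of cosets = |G|/|H| = 38/19 = 2
0 + H = {0, 2, 4, 6, 8, 10, 12, 14, 16, 18, 20, 22, 24, 26, 28, 30, 32, 34, 36}
1 + H = {1, 3, 5, 7, 9, 11, 13, 15, 17, 19, 21, 23, 25, 27, 29, 31, 33, 35, 37}

Cosets: 0+H={0,2,4,6,8,10,12,14,16,18,20,22,24,26,28,30,32,34,36}; 1+H={1,3,5,7,9,11,13,15,17,19,21,23,25,27,29,31,33,35,37}


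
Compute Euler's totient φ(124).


Factor n: 124 = 2^2 × 31
φ(n) = n · ∏(1 - 1/p) over distinct primes p | n
φ(124) = 124 · (1 - 1/2) · (1 - 1/31) = 60

φ(124) = 60


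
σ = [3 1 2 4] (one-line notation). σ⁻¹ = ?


To find σ⁻¹, swap domain and range:
σ(1) = 3 → σ⁻¹(3) = 1
σ(2) = 1 → σ⁻¹(1) = 2
σ(3) = 2 → σ⁻¹(2) = 3
σ(4) = 4 → σ⁻¹(4) = 4

σ⁻¹ = [2 3 1 4]


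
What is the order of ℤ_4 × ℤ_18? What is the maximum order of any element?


|ℤ_4 × ℤ_18| = 4 × 18 = 72
Max element order = lcm(4,18) = 36
Cyclic? No (gcd=2)

|ℤ_4×ℤ_18| = 72, max element order = 36


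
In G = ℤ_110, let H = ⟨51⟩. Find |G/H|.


|⟨51⟩| = n / gcd(51, 110) = 110 / 1 = 110
H is normal (ℤ_110 is abelian).
|G/H| = |G| / |H| = 110 / 110 = 1

|G/H| = 1


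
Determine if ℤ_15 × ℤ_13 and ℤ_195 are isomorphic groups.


Comparing ℤ_15 × ℤ_13 and ℤ_195:
gcd(15,13) = 1, so ℤ_15 × ℤ_13 ≅ ℤ_195 (CRT)

Yes, ℤ_15 × ℤ_13 ≅ ℤ_195


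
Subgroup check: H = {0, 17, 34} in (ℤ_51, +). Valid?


Subgroup test for H = {0, 17, 34} in (ℤ_51, +):
(1) 0 ∈ H? Yes
(2) Closure: for all a,b ∈ H, (a+b) mod 51 ∈ H? Yes
(3) Inverses: for all a ∈ H, -a mod 51 ∈ H? Yes

Yes, H is a subgroup of ℤ_51


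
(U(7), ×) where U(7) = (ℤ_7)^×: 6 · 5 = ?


Operation: multiplication mod 7
6 · 5 = (a × b) mod 7 with a = 6, b = 5

6 · 5 = 2


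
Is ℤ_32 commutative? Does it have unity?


ℤ_32 is a commutative ring with unity 1; 32 = 2×16 is composite, so 2·16 ≡ 0 gives zero divisors (not an integral domain)
Commutative: Yes
Integral domain: No
Has unity: Yes

ℤ_32: Commutative=Yes, Unity=Yes


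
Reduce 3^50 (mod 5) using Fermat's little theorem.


Fermat's little theorem: if p is prime and gcd(a,p)=1, then a^(p-1) ≡ 1 (mod p)
p = 5 is prime, gcd(3,5) = 1
Reduce exponent: 50 mod 4 = 2
So 3^50 ≡ 3^2 (mod 5)
3^2 mod 5 = 4

3^50 ≡ 4 (mod 5)


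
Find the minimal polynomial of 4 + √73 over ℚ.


Let α = 4 + √73. Then α - 4 = √73, so (α - 4)² = 73, giving α² - 8α - 57 = 0. Degree 2 and α ∉ ℚ, so this is the minimal polynomial.

Minimal polynomial: x² - 8x - 57


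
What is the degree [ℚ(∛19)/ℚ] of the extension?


∛19 has minimal polynomial x³ - 19 (irreducible over ℚ since 19 is not a perfect cube)

[ℚ(∛19)/ℚ] = 3


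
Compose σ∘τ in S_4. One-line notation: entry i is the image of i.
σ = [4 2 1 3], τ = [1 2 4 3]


σ∘τ: apply τ first, then σ
1 →τ 1 →σ 4
2 →τ 2 →σ 2
3 →τ 4 →σ 3
4 →τ 3 →σ 1

σ∘τ = [4 2 3 1]


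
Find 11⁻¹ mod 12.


Use the extended Euclidean algorithm to write 1 = 11·s + 12·t; then s mod 12 is the inverse.
Euclidean algorithm:
  11 = 0·12 + 11
  12 = 1·11 + 1
  11 = 11·1 + 0
gcd(11,12) = 1
Back-substitution gives: 11·(-1) + 12·(1) = 1
So 11⁻¹ ≡ -1 ≡ 11 (mod 12)
Check: 11 × 11 = 121 ≡ 1 (mod 12) ✓

11⁻¹ ≡ 11 (mod 12)


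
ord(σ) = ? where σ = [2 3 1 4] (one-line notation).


Cycle decomposition: (1 2 3)
Cycle lengths: 3
Order = lcm(3) = 3

ord(σ) = 3
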